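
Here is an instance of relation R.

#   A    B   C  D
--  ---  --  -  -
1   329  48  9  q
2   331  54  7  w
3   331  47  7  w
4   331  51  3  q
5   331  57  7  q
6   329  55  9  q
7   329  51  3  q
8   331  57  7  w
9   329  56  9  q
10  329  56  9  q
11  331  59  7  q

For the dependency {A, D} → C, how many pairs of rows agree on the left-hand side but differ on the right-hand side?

(A=329, D=q): violating pairs (1,7), (6,7), (7,9), (7,10) — 4 pairs.
(A=331, D=w): all 3 rows agree on C — 0 pairs.
(A=331, D=q): violating pairs (4,5), (4,11) — 2 pairs.

6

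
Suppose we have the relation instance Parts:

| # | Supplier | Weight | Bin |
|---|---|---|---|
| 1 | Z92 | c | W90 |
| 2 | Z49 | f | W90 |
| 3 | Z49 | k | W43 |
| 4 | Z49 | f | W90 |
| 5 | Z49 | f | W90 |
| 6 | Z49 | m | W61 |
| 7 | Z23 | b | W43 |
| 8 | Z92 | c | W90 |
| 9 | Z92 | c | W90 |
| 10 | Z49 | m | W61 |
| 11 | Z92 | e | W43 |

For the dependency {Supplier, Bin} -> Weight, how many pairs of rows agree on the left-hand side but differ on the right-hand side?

0

(Supplier=Z92, Bin=W90): all 3 rows agree on Weight — 0 pairs.
(Supplier=Z49, Bin=W90): all 3 rows agree on Weight — 0 pairs.
(Supplier=Z49, Bin=W61): all 2 rows agree on Weight — 0 pairs.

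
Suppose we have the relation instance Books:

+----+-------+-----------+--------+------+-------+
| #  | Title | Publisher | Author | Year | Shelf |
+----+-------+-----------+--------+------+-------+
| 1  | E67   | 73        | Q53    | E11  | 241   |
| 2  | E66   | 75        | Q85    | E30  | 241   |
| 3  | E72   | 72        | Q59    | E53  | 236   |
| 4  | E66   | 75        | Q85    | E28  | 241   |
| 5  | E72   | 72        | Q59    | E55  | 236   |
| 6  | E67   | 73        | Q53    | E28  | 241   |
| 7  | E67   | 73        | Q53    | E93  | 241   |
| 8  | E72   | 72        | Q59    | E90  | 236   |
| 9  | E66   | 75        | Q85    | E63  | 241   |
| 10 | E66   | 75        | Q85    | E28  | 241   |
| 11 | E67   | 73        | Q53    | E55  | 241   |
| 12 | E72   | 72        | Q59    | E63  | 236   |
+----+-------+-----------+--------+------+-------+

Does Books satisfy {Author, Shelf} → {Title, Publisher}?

(Author=Q53, Shelf=241): rows 1, 6, 7, 11 → {Title,Publisher} = (E67, 73), (E67, 73), (E67, 73), (E67, 73) ✓
(Author=Q85, Shelf=241): rows 2, 4, 9, 10 → {Title,Publisher} = (E66, 75), (E66, 75), (E66, 75), (E66, 75) ✓
(Author=Q59, Shelf=236): rows 3, 5, 8, 12 → {Title,Publisher} = (E72, 72), (E72, 72), (E72, 72), (E72, 72) ✓
Every {Author, Shelf} value is associated with a single {Title, Publisher} value, so {Author, Shelf} → {Title, Publisher} holds.

Yes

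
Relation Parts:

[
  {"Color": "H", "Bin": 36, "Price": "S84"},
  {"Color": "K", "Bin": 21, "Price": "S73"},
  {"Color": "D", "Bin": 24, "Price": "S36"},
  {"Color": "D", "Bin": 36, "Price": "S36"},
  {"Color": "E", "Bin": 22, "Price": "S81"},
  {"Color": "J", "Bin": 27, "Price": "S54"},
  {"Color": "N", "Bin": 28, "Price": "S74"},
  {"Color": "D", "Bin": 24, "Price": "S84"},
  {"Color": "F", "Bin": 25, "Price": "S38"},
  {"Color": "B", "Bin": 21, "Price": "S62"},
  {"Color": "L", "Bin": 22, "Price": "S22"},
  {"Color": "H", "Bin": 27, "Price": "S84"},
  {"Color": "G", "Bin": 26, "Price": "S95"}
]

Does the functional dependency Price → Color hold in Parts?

Price=S84: 3 rows → Color takes values {H, D} — violation
Price=S73: 1 row → Color = K ✓
Price=S36: 2 rows → Color = D, D ✓
Price=S81: 1 row → Color = E ✓
Price=S54: 1 row → Color = J ✓
Price=S74: 1 row → Color = N ✓
Price=S38: 1 row → Color = F ✓
Price=S62: 1 row → Color = B ✓
Price=S22: 1 row → Color = L ✓
Price=S95: 1 row → Color = G ✓
Two rows agree on Price but differ on Color, so Price → Color does not hold.

No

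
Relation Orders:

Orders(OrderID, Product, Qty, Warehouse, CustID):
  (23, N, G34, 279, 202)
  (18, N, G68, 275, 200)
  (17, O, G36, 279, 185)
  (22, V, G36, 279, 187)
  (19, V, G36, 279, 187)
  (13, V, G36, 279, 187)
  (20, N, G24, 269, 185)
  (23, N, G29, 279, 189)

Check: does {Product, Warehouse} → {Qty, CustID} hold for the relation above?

No

(Product=N, Warehouse=279): 2 rows → {Qty,CustID} takes values {(G34, 202), (G29, 189)} — violation
(Product=N, Warehouse=275): 1 row → {Qty,CustID} = (G68, 200) ✓
(Product=O, Warehouse=279): 1 row → {Qty,CustID} = (G36, 185) ✓
(Product=V, Warehouse=279): 3 rows → {Qty,CustID} = (G36, 187), (G36, 187), (G36, 187) ✓
(Product=N, Warehouse=269): 1 row → {Qty,CustID} = (G24, 185) ✓
Two rows agree on {Product, Warehouse} but differ on {Qty, CustID}, so {Product, Warehouse} → {Qty, CustID} does not hold.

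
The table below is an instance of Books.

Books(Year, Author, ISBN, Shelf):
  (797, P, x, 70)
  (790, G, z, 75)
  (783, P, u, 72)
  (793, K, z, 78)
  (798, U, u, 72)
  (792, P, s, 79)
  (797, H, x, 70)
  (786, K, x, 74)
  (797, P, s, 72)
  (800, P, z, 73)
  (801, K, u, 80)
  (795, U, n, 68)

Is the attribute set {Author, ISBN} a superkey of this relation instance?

Two distinct rows share (Author=P, ISBN=s), so {Author, ISBN} does not determine every attribute — not a superkey.

No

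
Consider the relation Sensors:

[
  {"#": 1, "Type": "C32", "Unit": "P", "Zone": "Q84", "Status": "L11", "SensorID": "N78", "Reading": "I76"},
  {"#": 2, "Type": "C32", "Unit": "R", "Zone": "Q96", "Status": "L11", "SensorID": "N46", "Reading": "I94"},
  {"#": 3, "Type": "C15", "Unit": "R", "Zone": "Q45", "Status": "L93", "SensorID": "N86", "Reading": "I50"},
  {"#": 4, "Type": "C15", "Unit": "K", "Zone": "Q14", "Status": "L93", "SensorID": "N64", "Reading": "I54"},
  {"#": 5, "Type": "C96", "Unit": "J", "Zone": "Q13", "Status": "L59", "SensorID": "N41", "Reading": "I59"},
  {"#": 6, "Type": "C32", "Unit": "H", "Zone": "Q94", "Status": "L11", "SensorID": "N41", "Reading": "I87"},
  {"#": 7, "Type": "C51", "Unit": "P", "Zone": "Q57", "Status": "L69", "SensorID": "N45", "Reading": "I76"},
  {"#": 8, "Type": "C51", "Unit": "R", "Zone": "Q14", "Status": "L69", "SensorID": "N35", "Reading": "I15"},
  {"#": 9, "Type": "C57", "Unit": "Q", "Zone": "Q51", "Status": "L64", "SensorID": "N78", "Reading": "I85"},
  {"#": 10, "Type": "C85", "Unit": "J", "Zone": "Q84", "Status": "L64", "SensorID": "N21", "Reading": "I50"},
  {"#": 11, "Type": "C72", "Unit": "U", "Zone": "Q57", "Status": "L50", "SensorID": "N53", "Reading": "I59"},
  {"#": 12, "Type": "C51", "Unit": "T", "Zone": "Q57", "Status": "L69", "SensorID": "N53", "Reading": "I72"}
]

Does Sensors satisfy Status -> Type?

No

Status=L11: rows 1, 2, 6 → Type = C32, C32, C32 ✓
Status=L93: rows 3, 4 → Type = C15, C15 ✓
Status=L59: row 5 → Type = C96 ✓
Status=L69: rows 7, 8, 12 → Type = C51, C51, C51 ✓
Status=L64: rows 9, 10 → Type takes values {C57, C85} — violation
Status=L50: row 11 → Type = C72 ✓
Two rows agree on Status but differ on Type, so Status -> Type does not hold.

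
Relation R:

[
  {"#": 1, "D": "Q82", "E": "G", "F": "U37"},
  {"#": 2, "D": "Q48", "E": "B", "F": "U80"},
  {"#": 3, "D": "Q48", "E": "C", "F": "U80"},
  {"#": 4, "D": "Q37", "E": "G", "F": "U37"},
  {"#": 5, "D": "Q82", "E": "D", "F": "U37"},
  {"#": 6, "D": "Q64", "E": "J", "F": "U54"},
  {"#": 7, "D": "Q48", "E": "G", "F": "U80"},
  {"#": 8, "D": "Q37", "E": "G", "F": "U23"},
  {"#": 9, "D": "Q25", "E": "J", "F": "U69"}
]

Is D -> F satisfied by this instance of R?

D=Q82: rows 1, 5 → F = U37, U37 ✓
D=Q48: rows 2, 3, 7 → F = U80, U80, U80 ✓
D=Q37: rows 4, 8 → F takes values {U37, U23} — violation
D=Q64: row 6 → F = U54 ✓
D=Q25: row 9 → F = U69 ✓
Two rows agree on D but differ on F, so D -> F does not hold.

No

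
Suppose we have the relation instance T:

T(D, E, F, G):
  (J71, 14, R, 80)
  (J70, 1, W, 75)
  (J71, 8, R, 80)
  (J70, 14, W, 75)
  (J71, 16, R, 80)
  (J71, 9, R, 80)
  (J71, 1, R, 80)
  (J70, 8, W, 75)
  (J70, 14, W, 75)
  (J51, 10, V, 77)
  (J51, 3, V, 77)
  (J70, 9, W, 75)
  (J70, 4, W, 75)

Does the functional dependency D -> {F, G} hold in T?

D=J71: 5 rows → {F,G} = (R, 80), (R, 80), (R, 80), (R, 80), (R, 80) ✓
D=J70: 6 rows → {F,G} = (W, 75), (W, 75), (W, 75), (W, 75), (W, 75), (W, 75) ✓
D=J51: 2 rows → {F,G} = (V, 77), (V, 77) ✓
Every D value is associated with a single {F, G} value, so D -> {F, G} holds.

Yes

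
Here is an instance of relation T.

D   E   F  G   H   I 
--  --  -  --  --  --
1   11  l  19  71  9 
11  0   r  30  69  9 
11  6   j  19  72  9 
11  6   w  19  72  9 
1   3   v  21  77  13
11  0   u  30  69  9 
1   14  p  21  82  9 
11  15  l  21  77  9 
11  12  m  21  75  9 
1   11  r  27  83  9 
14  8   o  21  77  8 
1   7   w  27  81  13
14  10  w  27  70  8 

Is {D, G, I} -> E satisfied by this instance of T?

(D=1, G=19, I=9): 1 row → E = 11 ✓
(D=11, G=30, I=9): 2 rows → E = 0, 0 ✓
(D=11, G=19, I=9): 2 rows → E = 6, 6 ✓
(D=1, G=21, I=13): 1 row → E = 3 ✓
(D=1, G=21, I=9): 1 row → E = 14 ✓
(D=11, G=21, I=9): 2 rows → E takes values {15, 12} — violation
(D=1, G=27, I=9): 1 row → E = 11 ✓
(D=14, G=21, I=8): 1 row → E = 8 ✓
(D=1, G=27, I=13): 1 row → E = 7 ✓
(D=14, G=27, I=8): 1 row → E = 10 ✓
Two rows agree on {D, G, I} but differ on E, so {D, G, I} -> E does not hold.

No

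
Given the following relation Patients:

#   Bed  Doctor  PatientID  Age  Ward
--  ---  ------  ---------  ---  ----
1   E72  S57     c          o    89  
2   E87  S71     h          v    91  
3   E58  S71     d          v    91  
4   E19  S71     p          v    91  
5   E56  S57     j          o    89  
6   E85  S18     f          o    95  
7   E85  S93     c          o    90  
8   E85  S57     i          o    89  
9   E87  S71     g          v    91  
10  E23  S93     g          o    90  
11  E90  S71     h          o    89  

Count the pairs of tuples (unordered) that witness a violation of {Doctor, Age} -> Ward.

0

(Doctor=S57, Age=o): all 3 rows agree on Ward — 0 pairs.
(Doctor=S71, Age=v): all 4 rows agree on Ward — 0 pairs.
(Doctor=S93, Age=o): all 2 rows agree on Ward — 0 pairs.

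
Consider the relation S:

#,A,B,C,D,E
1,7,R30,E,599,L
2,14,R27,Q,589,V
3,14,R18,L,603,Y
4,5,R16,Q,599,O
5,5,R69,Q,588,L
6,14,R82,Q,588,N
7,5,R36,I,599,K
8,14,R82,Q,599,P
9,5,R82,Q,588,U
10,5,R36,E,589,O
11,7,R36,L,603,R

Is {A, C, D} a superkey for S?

No

Rows 5 and 9 have the same {A, C, D} value (A=5, C=Q, D=588) but are distinct tuples, so {A, C, D} does not determine every attribute — not a superkey.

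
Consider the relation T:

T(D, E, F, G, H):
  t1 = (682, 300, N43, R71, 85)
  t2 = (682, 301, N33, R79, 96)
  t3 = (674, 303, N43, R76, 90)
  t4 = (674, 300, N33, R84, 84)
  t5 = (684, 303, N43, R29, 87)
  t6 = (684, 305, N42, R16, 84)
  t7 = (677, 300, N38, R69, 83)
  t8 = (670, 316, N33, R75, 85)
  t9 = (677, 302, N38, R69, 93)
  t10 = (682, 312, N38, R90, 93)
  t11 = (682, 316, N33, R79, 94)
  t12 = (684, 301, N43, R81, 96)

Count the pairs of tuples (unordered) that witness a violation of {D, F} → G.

1

(D=682, F=N33): all 2 rows agree on G — 0 pairs.
(D=684, F=N43): violating pairs (5,12) — 1 pair.
(D=677, F=N38): all 2 rows agree on G — 0 pairs.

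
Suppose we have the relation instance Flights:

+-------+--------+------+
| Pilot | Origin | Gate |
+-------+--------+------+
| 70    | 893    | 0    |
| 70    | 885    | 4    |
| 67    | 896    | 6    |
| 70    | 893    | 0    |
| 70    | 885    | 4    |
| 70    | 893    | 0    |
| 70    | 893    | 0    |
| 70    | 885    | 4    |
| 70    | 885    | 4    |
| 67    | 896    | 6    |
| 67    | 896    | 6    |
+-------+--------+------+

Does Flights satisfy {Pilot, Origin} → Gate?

(Pilot=70, Origin=893): 4 rows → Gate = 0, 0, 0, 0 ✓
(Pilot=70, Origin=885): 4 rows → Gate = 4, 4, 4, 4 ✓
(Pilot=67, Origin=896): 3 rows → Gate = 6, 6, 6 ✓
Every {Pilot, Origin} value is associated with a single Gate value, so {Pilot, Origin} → Gate holds.

Yes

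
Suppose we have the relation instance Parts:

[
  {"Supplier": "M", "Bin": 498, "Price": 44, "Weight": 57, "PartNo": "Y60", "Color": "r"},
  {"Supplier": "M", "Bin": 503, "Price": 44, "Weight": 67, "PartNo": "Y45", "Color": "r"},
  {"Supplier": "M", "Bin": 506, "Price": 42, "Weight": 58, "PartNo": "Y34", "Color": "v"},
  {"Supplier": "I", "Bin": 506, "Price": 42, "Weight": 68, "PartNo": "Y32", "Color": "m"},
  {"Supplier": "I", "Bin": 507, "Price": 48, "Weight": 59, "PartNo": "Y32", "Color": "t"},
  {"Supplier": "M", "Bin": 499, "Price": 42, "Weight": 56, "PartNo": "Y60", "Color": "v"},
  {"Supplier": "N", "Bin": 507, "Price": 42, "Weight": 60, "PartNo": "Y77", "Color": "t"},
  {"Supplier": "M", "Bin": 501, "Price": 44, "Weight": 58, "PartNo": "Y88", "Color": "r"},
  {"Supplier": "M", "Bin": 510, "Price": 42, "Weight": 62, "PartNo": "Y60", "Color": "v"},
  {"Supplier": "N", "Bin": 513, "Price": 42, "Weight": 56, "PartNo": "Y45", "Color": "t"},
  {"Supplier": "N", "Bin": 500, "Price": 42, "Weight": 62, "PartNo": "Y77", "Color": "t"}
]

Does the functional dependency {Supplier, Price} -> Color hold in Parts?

(Supplier=M, Price=44): 3 rows → Color = r, r, r ✓
(Supplier=M, Price=42): 3 rows → Color = v, v, v ✓
(Supplier=I, Price=42): 1 row → Color = m ✓
(Supplier=I, Price=48): 1 row → Color = t ✓
(Supplier=N, Price=42): 3 rows → Color = t, t, t ✓
Every {Supplier, Price} value is associated with a single Color value, so {Supplier, Price} -> Color holds.

Yes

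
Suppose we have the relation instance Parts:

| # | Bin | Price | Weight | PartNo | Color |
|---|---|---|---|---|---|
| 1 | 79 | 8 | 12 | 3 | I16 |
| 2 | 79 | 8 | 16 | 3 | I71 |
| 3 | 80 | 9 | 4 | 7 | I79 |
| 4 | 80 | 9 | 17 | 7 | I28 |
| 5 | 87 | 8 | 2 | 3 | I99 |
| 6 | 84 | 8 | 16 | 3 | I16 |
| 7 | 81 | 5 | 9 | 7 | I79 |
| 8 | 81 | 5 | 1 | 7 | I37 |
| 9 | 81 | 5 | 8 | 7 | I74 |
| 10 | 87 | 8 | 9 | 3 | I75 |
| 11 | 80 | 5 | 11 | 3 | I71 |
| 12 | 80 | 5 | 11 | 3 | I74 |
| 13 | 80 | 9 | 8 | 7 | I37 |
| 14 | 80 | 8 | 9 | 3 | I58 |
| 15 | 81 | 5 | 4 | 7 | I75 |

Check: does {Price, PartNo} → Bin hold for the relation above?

(Price=8, PartNo=3): rows 1, 2, 5, 6, 10, 14 → Bin takes values {79, 87, 84, 80} — violation
(Price=9, PartNo=7): rows 3, 4, 13 → Bin = 80, 80, 80 ✓
(Price=5, PartNo=7): rows 7, 8, 9, 15 → Bin = 81, 81, 81, 81 ✓
(Price=5, PartNo=3): rows 11, 12 → Bin = 80, 80 ✓
Two rows agree on {Price, PartNo} but differ on Bin, so {Price, PartNo} → Bin does not hold.

No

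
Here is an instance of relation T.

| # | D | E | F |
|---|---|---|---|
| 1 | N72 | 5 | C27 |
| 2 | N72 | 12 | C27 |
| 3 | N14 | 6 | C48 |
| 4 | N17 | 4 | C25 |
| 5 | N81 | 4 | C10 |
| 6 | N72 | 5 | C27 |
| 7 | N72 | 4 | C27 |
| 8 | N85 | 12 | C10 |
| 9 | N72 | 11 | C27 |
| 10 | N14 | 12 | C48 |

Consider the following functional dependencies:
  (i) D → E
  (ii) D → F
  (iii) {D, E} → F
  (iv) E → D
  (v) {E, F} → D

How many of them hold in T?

(i) D → E: D=N72: rows 1, 2, 6, 7, 9 → E takes values {5, 12, 4, 11} — violation; D=N14: rows 3, 10 → E takes values {6, 12} — violation — fails.
(ii) D → F: every LHS value maps to a single RHS value — holds.
(iii) {D, E} → F: every LHS value maps to a single RHS value — holds.
(iv) E → D: E=12: rows 2, 8, 10 → D takes values {N72, N85, N14} — violation; E=4: rows 4, 5, 7 → D takes values {N17, N81, N72} — violation — fails.
(v) {E, F} → D: every LHS value maps to a single RHS value — holds.
3 of the 5 dependencies hold.

3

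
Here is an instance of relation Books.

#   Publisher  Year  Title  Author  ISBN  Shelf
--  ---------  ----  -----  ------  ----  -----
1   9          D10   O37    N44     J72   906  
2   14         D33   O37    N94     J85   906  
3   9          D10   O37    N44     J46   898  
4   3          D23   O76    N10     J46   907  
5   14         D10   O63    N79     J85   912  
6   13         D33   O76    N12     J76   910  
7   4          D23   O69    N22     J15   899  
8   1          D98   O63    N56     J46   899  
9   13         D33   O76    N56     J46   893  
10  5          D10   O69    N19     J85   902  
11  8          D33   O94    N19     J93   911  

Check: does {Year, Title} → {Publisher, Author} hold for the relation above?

No

(Year=D10, Title=O37): rows 1, 3 → {Publisher,Author} = (9, N44), (9, N44) ✓
(Year=D33, Title=O37): row 2 → {Publisher,Author} = (14, N94) ✓
(Year=D23, Title=O76): row 4 → {Publisher,Author} = (3, N10) ✓
(Year=D10, Title=O63): row 5 → {Publisher,Author} = (14, N79) ✓
(Year=D33, Title=O76): rows 6, 9 → {Publisher,Author} takes values {(13, N12), (13, N56)} — violation
(Year=D23, Title=O69): row 7 → {Publisher,Author} = (4, N22) ✓
(Year=D98, Title=O63): row 8 → {Publisher,Author} = (1, N56) ✓
(Year=D10, Title=O69): row 10 → {Publisher,Author} = (5, N19) ✓
(Year=D33, Title=O94): row 11 → {Publisher,Author} = (8, N19) ✓
Two rows agree on {Year, Title} but differ on {Publisher, Author}, so {Year, Title} → {Publisher, Author} does not hold.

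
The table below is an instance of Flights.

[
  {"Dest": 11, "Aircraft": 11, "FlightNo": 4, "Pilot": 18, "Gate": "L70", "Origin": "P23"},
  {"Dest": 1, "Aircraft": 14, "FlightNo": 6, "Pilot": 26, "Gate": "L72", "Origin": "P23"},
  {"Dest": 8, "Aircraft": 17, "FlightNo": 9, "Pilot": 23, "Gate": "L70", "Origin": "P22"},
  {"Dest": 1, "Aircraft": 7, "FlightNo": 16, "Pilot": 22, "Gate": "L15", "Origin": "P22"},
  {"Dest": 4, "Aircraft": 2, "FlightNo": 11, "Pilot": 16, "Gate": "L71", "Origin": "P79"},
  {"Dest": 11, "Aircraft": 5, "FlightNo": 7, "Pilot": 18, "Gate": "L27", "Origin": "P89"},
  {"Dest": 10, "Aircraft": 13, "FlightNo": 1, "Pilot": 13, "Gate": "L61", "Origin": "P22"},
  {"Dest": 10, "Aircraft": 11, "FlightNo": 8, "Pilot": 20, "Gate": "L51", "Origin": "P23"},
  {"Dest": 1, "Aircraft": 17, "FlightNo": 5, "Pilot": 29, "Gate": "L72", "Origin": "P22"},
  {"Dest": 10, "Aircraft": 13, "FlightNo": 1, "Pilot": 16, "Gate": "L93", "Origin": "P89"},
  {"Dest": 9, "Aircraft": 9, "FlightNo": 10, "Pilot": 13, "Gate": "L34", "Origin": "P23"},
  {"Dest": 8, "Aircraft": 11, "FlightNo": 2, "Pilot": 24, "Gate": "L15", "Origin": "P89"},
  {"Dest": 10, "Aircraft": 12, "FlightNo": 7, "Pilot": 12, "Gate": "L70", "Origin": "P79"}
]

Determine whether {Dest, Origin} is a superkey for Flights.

Two distinct rows share (Dest=1, Origin=P22), so {Dest, Origin} does not determine every attribute — not a superkey.

No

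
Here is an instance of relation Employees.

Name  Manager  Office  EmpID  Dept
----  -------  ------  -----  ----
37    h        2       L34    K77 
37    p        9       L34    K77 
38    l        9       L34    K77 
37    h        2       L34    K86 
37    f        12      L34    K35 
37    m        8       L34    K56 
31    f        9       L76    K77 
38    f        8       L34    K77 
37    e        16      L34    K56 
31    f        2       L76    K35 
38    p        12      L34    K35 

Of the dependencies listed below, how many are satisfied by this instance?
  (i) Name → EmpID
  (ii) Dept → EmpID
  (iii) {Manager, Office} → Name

2

(i) Name → EmpID: every LHS value maps to a single RHS value — holds.
(ii) Dept → EmpID: Dept=K77: 5 rows → EmpID takes values {L34, L76} — violation; Dept=K35: 3 rows → EmpID takes values {L34, L76} — violation — fails.
(iii) {Manager, Office} → Name: every LHS value maps to a single RHS value — holds.
2 of the 3 dependencies hold.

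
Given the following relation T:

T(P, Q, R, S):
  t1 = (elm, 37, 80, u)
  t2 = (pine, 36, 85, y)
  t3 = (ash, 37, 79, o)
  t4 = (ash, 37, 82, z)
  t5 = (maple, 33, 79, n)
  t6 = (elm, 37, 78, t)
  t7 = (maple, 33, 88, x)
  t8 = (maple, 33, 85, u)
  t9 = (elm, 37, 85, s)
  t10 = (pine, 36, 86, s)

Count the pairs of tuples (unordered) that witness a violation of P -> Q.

P=elm: all 3 rows agree on Q — 0 pairs.
P=pine: all 2 rows agree on Q — 0 pairs.
P=ash: all 2 rows agree on Q — 0 pairs.
P=maple: all 3 rows agree on Q — 0 pairs.

0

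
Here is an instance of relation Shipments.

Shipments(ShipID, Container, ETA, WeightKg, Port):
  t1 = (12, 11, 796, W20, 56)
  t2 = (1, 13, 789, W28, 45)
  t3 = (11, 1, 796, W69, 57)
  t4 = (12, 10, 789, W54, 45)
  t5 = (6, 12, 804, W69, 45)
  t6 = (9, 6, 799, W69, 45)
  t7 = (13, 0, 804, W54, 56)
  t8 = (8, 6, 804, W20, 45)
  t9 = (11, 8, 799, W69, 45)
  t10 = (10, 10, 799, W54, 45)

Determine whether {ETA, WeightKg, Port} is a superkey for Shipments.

Rows 6 and 9 have the same {ETA, WeightKg, Port} value (ETA=799, WeightKg=W69, Port=45) but are distinct tuples, so {ETA, WeightKg, Port} does not determine every attribute — not a superkey.

No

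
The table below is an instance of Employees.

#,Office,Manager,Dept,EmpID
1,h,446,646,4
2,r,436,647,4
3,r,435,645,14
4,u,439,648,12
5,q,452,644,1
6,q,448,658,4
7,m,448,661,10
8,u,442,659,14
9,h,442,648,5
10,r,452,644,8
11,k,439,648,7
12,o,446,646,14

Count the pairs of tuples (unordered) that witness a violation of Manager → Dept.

Manager=446: all 2 rows agree on Dept — 0 pairs.
Manager=439: all 2 rows agree on Dept — 0 pairs.
Manager=452: all 2 rows agree on Dept — 0 pairs.
Manager=448: violating pairs (6,7) — 1 pair.
Manager=442: violating pairs (8,9) — 1 pair.

2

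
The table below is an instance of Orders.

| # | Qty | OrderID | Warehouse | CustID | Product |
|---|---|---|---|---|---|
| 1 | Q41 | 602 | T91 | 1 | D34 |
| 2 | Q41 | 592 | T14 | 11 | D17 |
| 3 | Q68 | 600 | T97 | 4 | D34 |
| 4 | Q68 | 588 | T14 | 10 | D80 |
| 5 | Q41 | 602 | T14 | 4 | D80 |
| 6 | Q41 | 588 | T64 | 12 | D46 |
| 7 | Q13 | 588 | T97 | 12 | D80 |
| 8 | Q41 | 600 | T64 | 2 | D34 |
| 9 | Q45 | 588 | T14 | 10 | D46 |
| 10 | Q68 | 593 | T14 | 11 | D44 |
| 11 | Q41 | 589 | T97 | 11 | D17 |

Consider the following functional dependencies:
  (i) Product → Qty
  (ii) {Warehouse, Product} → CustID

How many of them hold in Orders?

(i) Product → Qty: Product=D34: rows 1, 3, 8 → Qty takes values {Q41, Q68} — violation; Product=D80: rows 4, 5, 7 → Qty takes values {Q68, Q41, Q13} — violation; Product=D46: rows 6, 9 → Qty takes values {Q41, Q45} — violation — fails.
(ii) {Warehouse, Product} → CustID: (Warehouse=T14, Product=D80): rows 4, 5 → CustID takes values {10, 4} — violation — fails.
None of the 2 dependencies hold.

0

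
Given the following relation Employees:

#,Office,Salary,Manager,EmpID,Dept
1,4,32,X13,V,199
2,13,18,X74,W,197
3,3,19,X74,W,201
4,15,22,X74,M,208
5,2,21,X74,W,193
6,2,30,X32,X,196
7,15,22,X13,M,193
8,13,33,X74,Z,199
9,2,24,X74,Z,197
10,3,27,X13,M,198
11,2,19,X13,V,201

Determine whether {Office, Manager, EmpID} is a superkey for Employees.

All 11 rows have distinct {Office, Manager, EmpID} values, so {Office, Manager, EmpID} → (all attributes) holds and {Office, Manager, EmpID} is a superkey.

Yes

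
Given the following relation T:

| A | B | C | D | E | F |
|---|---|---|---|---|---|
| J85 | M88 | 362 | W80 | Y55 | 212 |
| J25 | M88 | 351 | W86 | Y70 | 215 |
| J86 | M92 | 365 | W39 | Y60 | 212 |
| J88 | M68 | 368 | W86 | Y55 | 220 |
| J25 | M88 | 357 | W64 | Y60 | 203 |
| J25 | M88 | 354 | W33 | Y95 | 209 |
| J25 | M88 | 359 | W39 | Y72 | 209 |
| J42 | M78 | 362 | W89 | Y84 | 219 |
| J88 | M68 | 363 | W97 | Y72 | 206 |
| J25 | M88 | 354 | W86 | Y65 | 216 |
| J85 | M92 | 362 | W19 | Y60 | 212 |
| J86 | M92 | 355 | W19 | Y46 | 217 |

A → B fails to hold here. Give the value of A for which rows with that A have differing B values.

J85

A=J85: 2 rows → B takes values {M88, M92} — violation
A=J25: 5 rows → B = M88, M88, M88, M88, M88 ✓
A=J86: 2 rows → B = M92, M92 ✓
A=J88: 2 rows → B = M68, M68 ✓
A=J42: 1 row → B = M78 ✓
The only A value with inconsistent B is A=J85.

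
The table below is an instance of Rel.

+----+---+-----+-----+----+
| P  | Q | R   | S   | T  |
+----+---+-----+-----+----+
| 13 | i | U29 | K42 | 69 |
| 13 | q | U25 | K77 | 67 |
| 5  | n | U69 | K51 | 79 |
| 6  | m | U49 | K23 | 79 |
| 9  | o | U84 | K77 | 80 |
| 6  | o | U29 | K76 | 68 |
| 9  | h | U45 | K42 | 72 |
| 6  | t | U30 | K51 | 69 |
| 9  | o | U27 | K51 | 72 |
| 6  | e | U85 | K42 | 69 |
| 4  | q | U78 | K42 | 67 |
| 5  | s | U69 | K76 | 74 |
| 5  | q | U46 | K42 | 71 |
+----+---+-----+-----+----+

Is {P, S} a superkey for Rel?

Yes

All 13 rows have distinct {P, S} values, so {P, S} → (all attributes) holds and {P, S} is a superkey.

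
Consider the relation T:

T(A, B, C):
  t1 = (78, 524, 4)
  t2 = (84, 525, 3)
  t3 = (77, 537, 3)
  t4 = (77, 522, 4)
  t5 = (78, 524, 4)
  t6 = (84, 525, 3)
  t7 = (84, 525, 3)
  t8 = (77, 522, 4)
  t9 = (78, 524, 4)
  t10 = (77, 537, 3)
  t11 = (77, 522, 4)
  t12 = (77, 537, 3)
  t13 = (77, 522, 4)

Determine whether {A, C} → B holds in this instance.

(A=78, C=4): rows 1, 5, 9 → B = 524, 524, 524 ✓
(A=84, C=3): rows 2, 6, 7 → B = 525, 525, 525 ✓
(A=77, C=3): rows 3, 10, 12 → B = 537, 537, 537 ✓
(A=77, C=4): rows 4, 8, 11, 13 → B = 522, 522, 522, 522 ✓
Every {A, C} value is associated with a single B value, so {A, C} → B holds.

Yes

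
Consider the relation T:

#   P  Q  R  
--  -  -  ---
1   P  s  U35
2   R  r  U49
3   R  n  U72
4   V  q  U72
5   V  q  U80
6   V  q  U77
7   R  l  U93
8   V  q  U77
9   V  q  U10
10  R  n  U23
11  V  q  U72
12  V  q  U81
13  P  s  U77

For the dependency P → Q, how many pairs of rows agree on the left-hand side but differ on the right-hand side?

5

P=P: all 2 rows agree on Q — 0 pairs.
P=R: violating pairs (2,3), (2,7), (2,10), (3,7), (7,10) — 5 pairs.
P=V: all 7 rows agree on Q — 0 pairs.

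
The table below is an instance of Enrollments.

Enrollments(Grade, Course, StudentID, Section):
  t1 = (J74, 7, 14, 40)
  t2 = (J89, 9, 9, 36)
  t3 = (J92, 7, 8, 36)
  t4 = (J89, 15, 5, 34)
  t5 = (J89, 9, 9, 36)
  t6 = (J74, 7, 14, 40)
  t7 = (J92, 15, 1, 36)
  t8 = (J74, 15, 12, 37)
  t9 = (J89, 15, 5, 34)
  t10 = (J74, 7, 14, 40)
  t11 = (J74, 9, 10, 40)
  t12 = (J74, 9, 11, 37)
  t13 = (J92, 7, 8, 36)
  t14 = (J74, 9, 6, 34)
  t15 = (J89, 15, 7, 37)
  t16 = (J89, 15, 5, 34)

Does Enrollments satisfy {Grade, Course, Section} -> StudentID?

Yes

(Grade=J74, Course=7, Section=40): rows 1, 6, 10 → StudentID = 14, 14, 14 ✓
(Grade=J89, Course=9, Section=36): rows 2, 5 → StudentID = 9, 9 ✓
(Grade=J92, Course=7, Section=36): rows 3, 13 → StudentID = 8, 8 ✓
(Grade=J89, Course=15, Section=34): rows 4, 9, 16 → StudentID = 5, 5, 5 ✓
(Grade=J92, Course=15, Section=36): row 7 → StudentID = 1 ✓
(Grade=J74, Course=15, Section=37): row 8 → StudentID = 12 ✓
(Grade=J74, Course=9, Section=40): row 11 → StudentID = 10 ✓
(Grade=J74, Course=9, Section=37): row 12 → StudentID = 11 ✓
(Grade=J74, Course=9, Section=34): row 14 → StudentID = 6 ✓
(Grade=J89, Course=15, Section=37): row 15 → StudentID = 7 ✓
Every {Grade, Course, Section} value is associated with a single StudentID value, so {Grade, Course, Section} -> StudentID holds.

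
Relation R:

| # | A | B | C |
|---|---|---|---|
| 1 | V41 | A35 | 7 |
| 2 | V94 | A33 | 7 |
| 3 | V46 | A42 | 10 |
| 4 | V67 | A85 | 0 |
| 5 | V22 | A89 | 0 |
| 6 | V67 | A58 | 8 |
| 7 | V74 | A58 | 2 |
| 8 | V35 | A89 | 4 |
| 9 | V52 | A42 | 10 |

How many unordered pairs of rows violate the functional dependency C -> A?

C=7: violating pairs (1,2) — 1 pair.
C=10: violating pairs (3,9) — 1 pair.
C=0: violating pairs (4,5) — 1 pair.

3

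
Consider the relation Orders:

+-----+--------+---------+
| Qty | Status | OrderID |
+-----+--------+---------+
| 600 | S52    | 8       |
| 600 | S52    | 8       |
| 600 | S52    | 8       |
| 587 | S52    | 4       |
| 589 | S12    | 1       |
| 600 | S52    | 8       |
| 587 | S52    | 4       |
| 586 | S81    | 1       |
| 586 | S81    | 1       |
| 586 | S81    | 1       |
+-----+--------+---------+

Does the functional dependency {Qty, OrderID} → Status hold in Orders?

Yes

(Qty=600, OrderID=8): 4 rows → Status = S52, S52, S52, S52 ✓
(Qty=587, OrderID=4): 2 rows → Status = S52, S52 ✓
(Qty=589, OrderID=1): 1 row → Status = S12 ✓
(Qty=586, OrderID=1): 3 rows → Status = S81, S81, S81 ✓
Every {Qty, OrderID} value is associated with a single Status value, so {Qty, OrderID} → Status holds.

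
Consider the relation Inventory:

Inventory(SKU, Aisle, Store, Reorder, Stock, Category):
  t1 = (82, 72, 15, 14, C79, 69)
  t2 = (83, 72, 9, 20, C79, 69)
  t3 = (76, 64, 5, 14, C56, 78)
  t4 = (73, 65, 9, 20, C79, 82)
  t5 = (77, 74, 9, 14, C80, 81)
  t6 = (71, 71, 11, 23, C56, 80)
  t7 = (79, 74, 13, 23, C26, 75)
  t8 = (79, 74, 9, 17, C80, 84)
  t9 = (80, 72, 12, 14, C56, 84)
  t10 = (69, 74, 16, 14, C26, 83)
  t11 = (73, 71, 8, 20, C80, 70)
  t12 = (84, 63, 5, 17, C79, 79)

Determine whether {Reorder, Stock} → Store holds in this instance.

No

(Reorder=14, Stock=C79): row 1 → Store = 15 ✓
(Reorder=20, Stock=C79): rows 2, 4 → Store = 9, 9 ✓
(Reorder=14, Stock=C56): rows 3, 9 → Store takes values {5, 12} — violation
(Reorder=14, Stock=C80): row 5 → Store = 9 ✓
(Reorder=23, Stock=C56): row 6 → Store = 11 ✓
(Reorder=23, Stock=C26): row 7 → Store = 13 ✓
(Reorder=17, Stock=C80): row 8 → Store = 9 ✓
(Reorder=14, Stock=C26): row 10 → Store = 16 ✓
(Reorder=20, Stock=C80): row 11 → Store = 8 ✓
(Reorder=17, Stock=C79): row 12 → Store = 5 ✓
Two rows agree on {Reorder, Stock} but differ on Store, so {Reorder, Stock} → Store does not hold.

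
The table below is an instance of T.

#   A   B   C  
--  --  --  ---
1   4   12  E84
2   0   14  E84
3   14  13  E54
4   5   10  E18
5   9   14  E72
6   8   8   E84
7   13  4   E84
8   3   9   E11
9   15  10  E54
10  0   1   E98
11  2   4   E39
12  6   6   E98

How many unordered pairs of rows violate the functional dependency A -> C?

A=0: violating pairs (2,10) — 1 pair.

1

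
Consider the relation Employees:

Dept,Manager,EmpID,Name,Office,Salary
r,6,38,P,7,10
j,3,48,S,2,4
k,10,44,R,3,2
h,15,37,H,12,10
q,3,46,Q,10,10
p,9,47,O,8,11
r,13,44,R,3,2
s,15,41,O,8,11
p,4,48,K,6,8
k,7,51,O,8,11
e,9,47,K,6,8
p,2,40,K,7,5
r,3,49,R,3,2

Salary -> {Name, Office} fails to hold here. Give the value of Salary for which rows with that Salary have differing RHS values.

10

Salary=10: 3 rows → {Name,Office} takes values {(P, 7), (H, 12), (Q, 10)} — violation
Salary=4: 1 row → {Name,Office} = (S, 2) ✓
Salary=2: 3 rows → {Name,Office} = (R, 3), (R, 3), (R, 3) ✓
Salary=11: 3 rows → {Name,Office} = (O, 8), (O, 8), (O, 8) ✓
Salary=8: 2 rows → {Name,Office} = (K, 6), (K, 6) ✓
Salary=5: 1 row → {Name,Office} = (K, 7) ✓
The only Salary value with inconsistent RHS is Salary=10.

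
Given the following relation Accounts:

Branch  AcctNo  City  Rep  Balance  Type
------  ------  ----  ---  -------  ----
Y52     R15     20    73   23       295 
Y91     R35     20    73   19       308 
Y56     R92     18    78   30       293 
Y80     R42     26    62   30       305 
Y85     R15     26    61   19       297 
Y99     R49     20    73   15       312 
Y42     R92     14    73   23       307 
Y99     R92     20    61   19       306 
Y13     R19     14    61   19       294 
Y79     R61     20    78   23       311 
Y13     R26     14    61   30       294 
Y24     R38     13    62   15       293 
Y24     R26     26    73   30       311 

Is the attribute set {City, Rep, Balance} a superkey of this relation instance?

All 13 rows have distinct {City, Rep, Balance} values, so {City, Rep, Balance} → (all attributes) holds and {City, Rep, Balance} is a superkey.

Yes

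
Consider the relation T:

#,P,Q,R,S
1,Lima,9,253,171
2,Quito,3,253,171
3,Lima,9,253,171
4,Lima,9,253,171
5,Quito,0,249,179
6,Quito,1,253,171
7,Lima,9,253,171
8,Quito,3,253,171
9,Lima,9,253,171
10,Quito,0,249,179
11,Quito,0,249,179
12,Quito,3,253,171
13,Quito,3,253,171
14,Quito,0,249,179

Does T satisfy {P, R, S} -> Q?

(P=Lima, R=253, S=171): rows 1, 3, 4, 7, 9 → Q = 9, 9, 9, 9, 9 ✓
(P=Quito, R=253, S=171): rows 2, 6, 8, 12, 13 → Q takes values {3, 1} — violation
(P=Quito, R=249, S=179): rows 5, 10, 11, 14 → Q = 0, 0, 0, 0 ✓
Two rows agree on {P, R, S} but differ on Q, so {P, R, S} -> Q does not hold.

No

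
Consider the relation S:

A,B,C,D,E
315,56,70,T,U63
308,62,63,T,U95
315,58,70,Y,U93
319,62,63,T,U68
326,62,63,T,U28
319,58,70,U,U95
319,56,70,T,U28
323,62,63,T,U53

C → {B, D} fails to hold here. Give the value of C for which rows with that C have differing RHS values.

70

C=70: 4 rows → {B,D} takes values {(56, T), (58, Y), (58, U)} — violation
C=63: 4 rows → {B,D} = (62, T), (62, T), (62, T), (62, T) ✓
The only C value with inconsistent RHS is C=70.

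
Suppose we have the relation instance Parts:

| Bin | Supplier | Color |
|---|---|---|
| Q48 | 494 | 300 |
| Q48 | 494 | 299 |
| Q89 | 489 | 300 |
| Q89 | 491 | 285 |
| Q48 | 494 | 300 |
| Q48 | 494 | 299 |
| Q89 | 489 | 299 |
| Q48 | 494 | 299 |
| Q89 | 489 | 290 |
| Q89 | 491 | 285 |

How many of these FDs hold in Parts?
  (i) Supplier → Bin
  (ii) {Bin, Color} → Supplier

(i) Supplier → Bin: every LHS value maps to a single RHS value — holds.
(ii) {Bin, Color} → Supplier: every LHS value maps to a single RHS value — holds.
2 of the 2 dependencies hold.

2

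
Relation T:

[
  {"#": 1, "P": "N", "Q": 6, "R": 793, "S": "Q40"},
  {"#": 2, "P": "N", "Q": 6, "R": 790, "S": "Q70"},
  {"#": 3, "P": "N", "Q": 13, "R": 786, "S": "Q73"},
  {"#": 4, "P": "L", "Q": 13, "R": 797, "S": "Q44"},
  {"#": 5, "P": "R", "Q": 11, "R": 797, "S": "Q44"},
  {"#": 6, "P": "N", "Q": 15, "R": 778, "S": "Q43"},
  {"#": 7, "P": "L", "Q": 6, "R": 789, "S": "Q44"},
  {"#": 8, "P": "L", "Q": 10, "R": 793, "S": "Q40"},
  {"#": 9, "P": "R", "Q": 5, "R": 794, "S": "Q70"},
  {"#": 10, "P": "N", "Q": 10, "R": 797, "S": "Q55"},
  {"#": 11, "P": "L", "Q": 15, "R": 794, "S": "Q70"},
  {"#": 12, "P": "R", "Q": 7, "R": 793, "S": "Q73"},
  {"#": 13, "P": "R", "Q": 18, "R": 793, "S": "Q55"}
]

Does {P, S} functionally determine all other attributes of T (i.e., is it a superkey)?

Rows 4 and 7 have the same {P, S} value (P=L, S=Q44) but are distinct tuples, so {P, S} does not determine every attribute — not a superkey.

No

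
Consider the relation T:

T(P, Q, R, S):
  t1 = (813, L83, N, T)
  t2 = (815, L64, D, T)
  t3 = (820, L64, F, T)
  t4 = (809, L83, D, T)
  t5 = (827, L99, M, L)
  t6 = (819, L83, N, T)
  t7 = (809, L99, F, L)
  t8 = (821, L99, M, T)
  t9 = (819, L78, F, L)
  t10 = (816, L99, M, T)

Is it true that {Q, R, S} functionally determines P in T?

(Q=L83, R=N, S=T): rows 1, 6 → P takes values {813, 819} — violation
(Q=L64, R=D, S=T): row 2 → P = 815 ✓
(Q=L64, R=F, S=T): row 3 → P = 820 ✓
(Q=L83, R=D, S=T): row 4 → P = 809 ✓
(Q=L99, R=M, S=L): row 5 → P = 827 ✓
(Q=L99, R=F, S=L): row 7 → P = 809 ✓
(Q=L99, R=M, S=T): rows 8, 10 → P takes values {821, 816} — violation
(Q=L78, R=F, S=L): row 9 → P = 819 ✓
Two rows agree on {Q, R, S} but differ on P, so {Q, R, S} -> P does not hold.

No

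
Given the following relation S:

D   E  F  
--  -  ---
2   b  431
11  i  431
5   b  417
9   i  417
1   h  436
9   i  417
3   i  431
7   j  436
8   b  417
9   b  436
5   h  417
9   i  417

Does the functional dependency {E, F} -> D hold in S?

(E=b, F=431): 1 row → D = 2 ✓
(E=i, F=431): 2 rows → D takes values {11, 3} — violation
(E=b, F=417): 2 rows → D takes values {5, 8} — violation
(E=i, F=417): 3 rows → D = 9, 9, 9 ✓
(E=h, F=436): 1 row → D = 1 ✓
(E=j, F=436): 1 row → D = 7 ✓
(E=b, F=436): 1 row → D = 9 ✓
(E=h, F=417): 1 row → D = 5 ✓
Two rows agree on {E, F} but differ on D, so {E, F} -> D does not hold.

No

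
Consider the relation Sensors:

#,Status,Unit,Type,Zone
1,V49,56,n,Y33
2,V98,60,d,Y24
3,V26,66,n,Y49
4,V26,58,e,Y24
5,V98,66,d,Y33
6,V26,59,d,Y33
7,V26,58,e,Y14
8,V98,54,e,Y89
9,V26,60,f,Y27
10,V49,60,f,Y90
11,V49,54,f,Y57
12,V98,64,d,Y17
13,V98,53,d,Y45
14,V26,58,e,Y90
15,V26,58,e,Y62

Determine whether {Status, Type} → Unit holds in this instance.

No

(Status=V49, Type=n): row 1 → Unit = 56 ✓
(Status=V98, Type=d): rows 2, 5, 12, 13 → Unit takes values {60, 66, 64, 53} — violation
(Status=V26, Type=n): row 3 → Unit = 66 ✓
(Status=V26, Type=e): rows 4, 7, 14, 15 → Unit = 58, 58, 58, 58 ✓
(Status=V26, Type=d): row 6 → Unit = 59 ✓
(Status=V98, Type=e): row 8 → Unit = 54 ✓
(Status=V26, Type=f): row 9 → Unit = 60 ✓
(Status=V49, Type=f): rows 10, 11 → Unit takes values {60, 54} — violation
Two rows agree on {Status, Type} but differ on Unit, so {Status, Type} → Unit does not hold.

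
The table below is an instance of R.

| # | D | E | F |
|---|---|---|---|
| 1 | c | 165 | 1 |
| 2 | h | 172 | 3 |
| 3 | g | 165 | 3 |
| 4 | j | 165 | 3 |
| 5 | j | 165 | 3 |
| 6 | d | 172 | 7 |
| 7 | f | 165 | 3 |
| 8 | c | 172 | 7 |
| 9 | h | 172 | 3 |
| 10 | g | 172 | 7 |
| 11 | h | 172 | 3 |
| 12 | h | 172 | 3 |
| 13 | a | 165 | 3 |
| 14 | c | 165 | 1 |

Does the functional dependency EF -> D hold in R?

(E=165, F=1): rows 1, 14 → D = c, c ✓
(E=172, F=3): rows 2, 9, 11, 12 → D = h, h, h, h ✓
(E=165, F=3): rows 3, 4, 5, 7, 13 → D takes values {g, j, f, a} — violation
(E=172, F=7): rows 6, 8, 10 → D takes values {d, c, g} — violation
Two rows agree on EF but differ on D, so EF -> D does not hold.

No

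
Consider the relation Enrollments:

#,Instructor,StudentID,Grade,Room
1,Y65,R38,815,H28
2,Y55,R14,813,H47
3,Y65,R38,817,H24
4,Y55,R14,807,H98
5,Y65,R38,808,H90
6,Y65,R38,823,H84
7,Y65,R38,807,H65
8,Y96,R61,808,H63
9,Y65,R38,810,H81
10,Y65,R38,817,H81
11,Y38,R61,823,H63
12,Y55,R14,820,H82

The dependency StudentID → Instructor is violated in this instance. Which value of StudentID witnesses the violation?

StudentID=R38: rows 1, 3, 5, 6, 7, 9, 10 → Instructor = Y65, Y65, Y65, Y65, Y65, Y65, Y65 ✓
StudentID=R14: rows 2, 4, 12 → Instructor = Y55, Y55, Y55 ✓
StudentID=R61: rows 8, 11 → Instructor takes values {Y96, Y38} — violation
The only StudentID value with inconsistent Instructor is StudentID=R61.

R61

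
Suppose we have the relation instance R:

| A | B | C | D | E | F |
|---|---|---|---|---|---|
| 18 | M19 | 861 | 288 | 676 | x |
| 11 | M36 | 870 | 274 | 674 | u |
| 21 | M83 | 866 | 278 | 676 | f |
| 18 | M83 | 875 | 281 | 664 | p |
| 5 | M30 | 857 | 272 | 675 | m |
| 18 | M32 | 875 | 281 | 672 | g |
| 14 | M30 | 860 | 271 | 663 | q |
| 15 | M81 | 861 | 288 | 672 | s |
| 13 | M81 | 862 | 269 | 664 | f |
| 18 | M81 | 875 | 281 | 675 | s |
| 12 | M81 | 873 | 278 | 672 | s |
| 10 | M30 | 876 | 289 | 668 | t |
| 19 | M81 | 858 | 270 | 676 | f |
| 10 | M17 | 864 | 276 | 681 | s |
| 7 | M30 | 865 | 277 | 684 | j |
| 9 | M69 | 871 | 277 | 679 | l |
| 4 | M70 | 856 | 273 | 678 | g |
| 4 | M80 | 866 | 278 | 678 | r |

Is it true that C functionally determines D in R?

C=861: 2 rows → D = 288, 288 ✓
C=870: 1 row → D = 274 ✓
C=866: 2 rows → D = 278, 278 ✓
C=875: 3 rows → D = 281, 281, 281 ✓
C=857: 1 row → D = 272 ✓
C=860: 1 row → D = 271 ✓
C=862: 1 row → D = 269 ✓
C=873: 1 row → D = 278 ✓
C=876: 1 row → D = 289 ✓
C=858: 1 row → D = 270 ✓
C=864: 1 row → D = 276 ✓
C=865: 1 row → D = 277 ✓
C=871: 1 row → D = 277 ✓
C=856: 1 row → D = 273 ✓
Every C value is associated with a single D value, so C -> D holds.

Yes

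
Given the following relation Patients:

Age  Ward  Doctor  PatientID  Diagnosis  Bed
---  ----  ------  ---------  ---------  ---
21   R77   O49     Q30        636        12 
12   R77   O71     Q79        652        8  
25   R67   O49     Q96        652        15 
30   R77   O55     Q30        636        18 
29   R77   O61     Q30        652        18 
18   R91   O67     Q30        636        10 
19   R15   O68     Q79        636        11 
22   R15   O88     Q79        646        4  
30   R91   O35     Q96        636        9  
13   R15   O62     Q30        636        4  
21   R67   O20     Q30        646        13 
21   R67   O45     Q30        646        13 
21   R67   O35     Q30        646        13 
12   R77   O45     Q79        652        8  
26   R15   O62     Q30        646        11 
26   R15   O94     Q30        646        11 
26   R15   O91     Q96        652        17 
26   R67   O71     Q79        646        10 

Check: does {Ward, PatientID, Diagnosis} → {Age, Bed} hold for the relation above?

No

(Ward=R77, PatientID=Q30, Diagnosis=636): 2 rows → {Age,Bed} takes values {(21, 12), (30, 18)} — violation
(Ward=R77, PatientID=Q79, Diagnosis=652): 2 rows → {Age,Bed} = (12, 8), (12, 8) ✓
(Ward=R67, PatientID=Q96, Diagnosis=652): 1 row → {Age,Bed} = (25, 15) ✓
(Ward=R77, PatientID=Q30, Diagnosis=652): 1 row → {Age,Bed} = (29, 18) ✓
(Ward=R91, PatientID=Q30, Diagnosis=636): 1 row → {Age,Bed} = (18, 10) ✓
(Ward=R15, PatientID=Q79, Diagnosis=636): 1 row → {Age,Bed} = (19, 11) ✓
(Ward=R15, PatientID=Q79, Diagnosis=646): 1 row → {Age,Bed} = (22, 4) ✓
(Ward=R91, PatientID=Q96, Diagnosis=636): 1 row → {Age,Bed} = (30, 9) ✓
(Ward=R15, PatientID=Q30, Diagnosis=636): 1 row → {Age,Bed} = (13, 4) ✓
(Ward=R67, PatientID=Q30, Diagnosis=646): 3 rows → {Age,Bed} = (21, 13), (21, 13), (21, 13) ✓
(Ward=R15, PatientID=Q30, Diagnosis=646): 2 rows → {Age,Bed} = (26, 11), (26, 11) ✓
(Ward=R15, PatientID=Q96, Diagnosis=652): 1 row → {Age,Bed} = (26, 17) ✓
(Ward=R67, PatientID=Q79, Diagnosis=646): 1 row → {Age,Bed} = (26, 10) ✓
Two rows agree on {Ward, PatientID, Diagnosis} but differ on {Age, Bed}, so {Ward, PatientID, Diagnosis} → {Age, Bed} does not hold.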